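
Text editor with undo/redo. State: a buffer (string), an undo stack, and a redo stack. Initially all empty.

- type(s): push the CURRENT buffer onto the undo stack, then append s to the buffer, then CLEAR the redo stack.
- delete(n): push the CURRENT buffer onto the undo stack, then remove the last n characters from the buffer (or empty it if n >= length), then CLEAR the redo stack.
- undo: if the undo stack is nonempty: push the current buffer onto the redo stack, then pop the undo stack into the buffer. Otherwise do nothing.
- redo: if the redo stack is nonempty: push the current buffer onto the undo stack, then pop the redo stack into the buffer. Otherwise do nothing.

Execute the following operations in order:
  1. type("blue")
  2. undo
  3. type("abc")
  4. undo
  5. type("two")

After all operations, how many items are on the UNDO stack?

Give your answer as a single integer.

Answer: 1

Derivation:
After op 1 (type): buf='blue' undo_depth=1 redo_depth=0
After op 2 (undo): buf='(empty)' undo_depth=0 redo_depth=1
After op 3 (type): buf='abc' undo_depth=1 redo_depth=0
After op 4 (undo): buf='(empty)' undo_depth=0 redo_depth=1
After op 5 (type): buf='two' undo_depth=1 redo_depth=0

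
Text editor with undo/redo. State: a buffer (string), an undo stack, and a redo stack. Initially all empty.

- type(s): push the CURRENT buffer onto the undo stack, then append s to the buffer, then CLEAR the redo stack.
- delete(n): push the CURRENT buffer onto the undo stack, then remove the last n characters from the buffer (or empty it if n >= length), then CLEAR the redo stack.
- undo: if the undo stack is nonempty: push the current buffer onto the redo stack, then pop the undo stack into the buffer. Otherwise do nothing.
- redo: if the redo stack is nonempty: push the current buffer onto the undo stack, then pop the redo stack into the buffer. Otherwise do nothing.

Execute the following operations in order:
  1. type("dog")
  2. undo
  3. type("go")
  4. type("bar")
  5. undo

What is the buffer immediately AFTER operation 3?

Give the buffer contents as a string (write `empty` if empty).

Answer: go

Derivation:
After op 1 (type): buf='dog' undo_depth=1 redo_depth=0
After op 2 (undo): buf='(empty)' undo_depth=0 redo_depth=1
After op 3 (type): buf='go' undo_depth=1 redo_depth=0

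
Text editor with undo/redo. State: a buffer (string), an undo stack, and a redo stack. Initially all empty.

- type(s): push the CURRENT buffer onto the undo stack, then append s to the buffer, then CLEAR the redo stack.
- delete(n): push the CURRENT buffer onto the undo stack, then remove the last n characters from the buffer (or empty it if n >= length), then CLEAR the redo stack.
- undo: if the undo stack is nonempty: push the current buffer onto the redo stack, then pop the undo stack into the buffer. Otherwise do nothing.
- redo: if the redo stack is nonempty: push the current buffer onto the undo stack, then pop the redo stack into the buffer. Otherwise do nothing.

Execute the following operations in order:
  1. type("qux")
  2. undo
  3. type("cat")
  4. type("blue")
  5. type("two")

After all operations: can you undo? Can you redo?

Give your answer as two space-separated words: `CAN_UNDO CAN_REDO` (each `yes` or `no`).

Answer: yes no

Derivation:
After op 1 (type): buf='qux' undo_depth=1 redo_depth=0
After op 2 (undo): buf='(empty)' undo_depth=0 redo_depth=1
After op 3 (type): buf='cat' undo_depth=1 redo_depth=0
After op 4 (type): buf='catblue' undo_depth=2 redo_depth=0
After op 5 (type): buf='catbluetwo' undo_depth=3 redo_depth=0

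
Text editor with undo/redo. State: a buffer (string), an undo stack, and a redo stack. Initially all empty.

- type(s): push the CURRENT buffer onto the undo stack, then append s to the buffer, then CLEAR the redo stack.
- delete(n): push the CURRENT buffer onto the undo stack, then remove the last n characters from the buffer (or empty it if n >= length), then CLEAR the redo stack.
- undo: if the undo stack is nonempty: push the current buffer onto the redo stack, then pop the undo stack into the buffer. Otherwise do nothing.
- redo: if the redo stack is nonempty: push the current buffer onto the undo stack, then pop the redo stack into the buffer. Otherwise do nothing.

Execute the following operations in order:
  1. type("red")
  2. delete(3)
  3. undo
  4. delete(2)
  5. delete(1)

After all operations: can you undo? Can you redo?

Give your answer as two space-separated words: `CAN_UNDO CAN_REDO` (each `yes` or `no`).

Answer: yes no

Derivation:
After op 1 (type): buf='red' undo_depth=1 redo_depth=0
After op 2 (delete): buf='(empty)' undo_depth=2 redo_depth=0
After op 3 (undo): buf='red' undo_depth=1 redo_depth=1
After op 4 (delete): buf='r' undo_depth=2 redo_depth=0
After op 5 (delete): buf='(empty)' undo_depth=3 redo_depth=0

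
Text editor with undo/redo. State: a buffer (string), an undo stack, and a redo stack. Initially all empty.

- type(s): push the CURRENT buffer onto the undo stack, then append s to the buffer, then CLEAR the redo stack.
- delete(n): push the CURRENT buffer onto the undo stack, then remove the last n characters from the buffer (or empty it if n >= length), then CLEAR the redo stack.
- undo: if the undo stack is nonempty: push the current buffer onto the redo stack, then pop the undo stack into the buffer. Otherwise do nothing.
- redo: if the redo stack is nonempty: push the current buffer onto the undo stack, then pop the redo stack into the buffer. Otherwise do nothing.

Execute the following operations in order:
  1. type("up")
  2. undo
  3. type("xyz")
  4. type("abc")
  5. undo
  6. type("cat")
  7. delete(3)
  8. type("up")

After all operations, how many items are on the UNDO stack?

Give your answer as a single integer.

Answer: 4

Derivation:
After op 1 (type): buf='up' undo_depth=1 redo_depth=0
After op 2 (undo): buf='(empty)' undo_depth=0 redo_depth=1
After op 3 (type): buf='xyz' undo_depth=1 redo_depth=0
After op 4 (type): buf='xyzabc' undo_depth=2 redo_depth=0
After op 5 (undo): buf='xyz' undo_depth=1 redo_depth=1
After op 6 (type): buf='xyzcat' undo_depth=2 redo_depth=0
After op 7 (delete): buf='xyz' undo_depth=3 redo_depth=0
After op 8 (type): buf='xyzup' undo_depth=4 redo_depth=0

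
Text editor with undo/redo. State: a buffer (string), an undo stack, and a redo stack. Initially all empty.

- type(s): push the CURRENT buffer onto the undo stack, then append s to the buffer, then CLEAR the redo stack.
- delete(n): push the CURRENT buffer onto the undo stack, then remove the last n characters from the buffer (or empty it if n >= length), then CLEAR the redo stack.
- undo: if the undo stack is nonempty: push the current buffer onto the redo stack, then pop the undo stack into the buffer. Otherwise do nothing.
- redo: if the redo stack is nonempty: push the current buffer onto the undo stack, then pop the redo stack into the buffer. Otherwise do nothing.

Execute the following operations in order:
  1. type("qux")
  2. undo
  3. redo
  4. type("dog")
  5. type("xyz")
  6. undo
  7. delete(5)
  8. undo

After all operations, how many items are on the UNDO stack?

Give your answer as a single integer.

After op 1 (type): buf='qux' undo_depth=1 redo_depth=0
After op 2 (undo): buf='(empty)' undo_depth=0 redo_depth=1
After op 3 (redo): buf='qux' undo_depth=1 redo_depth=0
After op 4 (type): buf='quxdog' undo_depth=2 redo_depth=0
After op 5 (type): buf='quxdogxyz' undo_depth=3 redo_depth=0
After op 6 (undo): buf='quxdog' undo_depth=2 redo_depth=1
After op 7 (delete): buf='q' undo_depth=3 redo_depth=0
After op 8 (undo): buf='quxdog' undo_depth=2 redo_depth=1

Answer: 2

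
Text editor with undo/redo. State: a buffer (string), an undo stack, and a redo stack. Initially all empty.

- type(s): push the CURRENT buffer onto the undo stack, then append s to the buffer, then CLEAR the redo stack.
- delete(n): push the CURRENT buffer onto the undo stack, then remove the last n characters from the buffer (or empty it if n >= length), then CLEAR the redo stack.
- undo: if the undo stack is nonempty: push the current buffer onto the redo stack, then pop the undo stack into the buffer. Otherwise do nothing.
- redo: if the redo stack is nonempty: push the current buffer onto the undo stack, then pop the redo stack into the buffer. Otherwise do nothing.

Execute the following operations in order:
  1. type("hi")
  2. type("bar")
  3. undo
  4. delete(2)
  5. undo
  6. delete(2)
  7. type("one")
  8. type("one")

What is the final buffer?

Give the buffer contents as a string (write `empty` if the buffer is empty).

After op 1 (type): buf='hi' undo_depth=1 redo_depth=0
After op 2 (type): buf='hibar' undo_depth=2 redo_depth=0
After op 3 (undo): buf='hi' undo_depth=1 redo_depth=1
After op 4 (delete): buf='(empty)' undo_depth=2 redo_depth=0
After op 5 (undo): buf='hi' undo_depth=1 redo_depth=1
After op 6 (delete): buf='(empty)' undo_depth=2 redo_depth=0
After op 7 (type): buf='one' undo_depth=3 redo_depth=0
After op 8 (type): buf='oneone' undo_depth=4 redo_depth=0

Answer: oneone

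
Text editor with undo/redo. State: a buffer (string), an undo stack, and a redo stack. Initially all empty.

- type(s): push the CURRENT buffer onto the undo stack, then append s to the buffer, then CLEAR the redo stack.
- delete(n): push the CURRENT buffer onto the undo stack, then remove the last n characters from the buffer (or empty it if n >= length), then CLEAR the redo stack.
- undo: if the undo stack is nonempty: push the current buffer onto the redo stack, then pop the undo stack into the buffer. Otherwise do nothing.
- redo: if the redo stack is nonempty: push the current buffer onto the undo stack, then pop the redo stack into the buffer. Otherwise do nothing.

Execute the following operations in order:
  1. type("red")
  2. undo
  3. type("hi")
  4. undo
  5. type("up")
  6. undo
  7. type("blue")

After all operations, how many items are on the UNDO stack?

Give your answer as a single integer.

Answer: 1

Derivation:
After op 1 (type): buf='red' undo_depth=1 redo_depth=0
After op 2 (undo): buf='(empty)' undo_depth=0 redo_depth=1
After op 3 (type): buf='hi' undo_depth=1 redo_depth=0
After op 4 (undo): buf='(empty)' undo_depth=0 redo_depth=1
After op 5 (type): buf='up' undo_depth=1 redo_depth=0
After op 6 (undo): buf='(empty)' undo_depth=0 redo_depth=1
After op 7 (type): buf='blue' undo_depth=1 redo_depth=0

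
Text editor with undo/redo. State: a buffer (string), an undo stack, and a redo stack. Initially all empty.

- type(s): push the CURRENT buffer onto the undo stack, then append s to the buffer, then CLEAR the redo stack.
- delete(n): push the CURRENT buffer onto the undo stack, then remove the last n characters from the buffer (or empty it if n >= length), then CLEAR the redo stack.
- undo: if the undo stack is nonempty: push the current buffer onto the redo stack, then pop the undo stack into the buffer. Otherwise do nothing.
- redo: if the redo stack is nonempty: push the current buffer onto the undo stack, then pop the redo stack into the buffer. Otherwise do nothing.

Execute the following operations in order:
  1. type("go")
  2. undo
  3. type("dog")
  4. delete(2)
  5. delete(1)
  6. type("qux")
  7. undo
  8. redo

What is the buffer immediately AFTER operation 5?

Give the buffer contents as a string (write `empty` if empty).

Answer: empty

Derivation:
After op 1 (type): buf='go' undo_depth=1 redo_depth=0
After op 2 (undo): buf='(empty)' undo_depth=0 redo_depth=1
After op 3 (type): buf='dog' undo_depth=1 redo_depth=0
After op 4 (delete): buf='d' undo_depth=2 redo_depth=0
After op 5 (delete): buf='(empty)' undo_depth=3 redo_depth=0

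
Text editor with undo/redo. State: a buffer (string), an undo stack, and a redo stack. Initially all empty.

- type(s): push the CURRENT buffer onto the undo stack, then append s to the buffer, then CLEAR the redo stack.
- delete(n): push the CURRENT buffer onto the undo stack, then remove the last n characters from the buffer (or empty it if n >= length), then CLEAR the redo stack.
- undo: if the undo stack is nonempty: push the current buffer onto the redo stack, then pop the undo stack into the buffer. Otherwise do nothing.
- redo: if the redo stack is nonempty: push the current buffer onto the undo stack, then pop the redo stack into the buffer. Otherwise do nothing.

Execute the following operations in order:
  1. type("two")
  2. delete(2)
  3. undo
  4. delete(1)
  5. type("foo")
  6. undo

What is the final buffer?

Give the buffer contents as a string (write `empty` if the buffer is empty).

After op 1 (type): buf='two' undo_depth=1 redo_depth=0
After op 2 (delete): buf='t' undo_depth=2 redo_depth=0
After op 3 (undo): buf='two' undo_depth=1 redo_depth=1
After op 4 (delete): buf='tw' undo_depth=2 redo_depth=0
After op 5 (type): buf='twfoo' undo_depth=3 redo_depth=0
After op 6 (undo): buf='tw' undo_depth=2 redo_depth=1

Answer: tw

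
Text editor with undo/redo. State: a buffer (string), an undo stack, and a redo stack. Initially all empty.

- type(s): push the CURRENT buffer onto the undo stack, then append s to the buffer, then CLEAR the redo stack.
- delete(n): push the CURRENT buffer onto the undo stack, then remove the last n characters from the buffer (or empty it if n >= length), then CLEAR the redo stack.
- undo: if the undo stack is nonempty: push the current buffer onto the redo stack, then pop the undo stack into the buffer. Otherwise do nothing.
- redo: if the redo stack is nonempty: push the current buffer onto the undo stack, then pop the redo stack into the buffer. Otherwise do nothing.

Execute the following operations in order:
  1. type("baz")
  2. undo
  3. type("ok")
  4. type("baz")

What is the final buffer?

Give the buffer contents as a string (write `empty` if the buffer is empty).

After op 1 (type): buf='baz' undo_depth=1 redo_depth=0
After op 2 (undo): buf='(empty)' undo_depth=0 redo_depth=1
After op 3 (type): buf='ok' undo_depth=1 redo_depth=0
After op 4 (type): buf='okbaz' undo_depth=2 redo_depth=0

Answer: okbaz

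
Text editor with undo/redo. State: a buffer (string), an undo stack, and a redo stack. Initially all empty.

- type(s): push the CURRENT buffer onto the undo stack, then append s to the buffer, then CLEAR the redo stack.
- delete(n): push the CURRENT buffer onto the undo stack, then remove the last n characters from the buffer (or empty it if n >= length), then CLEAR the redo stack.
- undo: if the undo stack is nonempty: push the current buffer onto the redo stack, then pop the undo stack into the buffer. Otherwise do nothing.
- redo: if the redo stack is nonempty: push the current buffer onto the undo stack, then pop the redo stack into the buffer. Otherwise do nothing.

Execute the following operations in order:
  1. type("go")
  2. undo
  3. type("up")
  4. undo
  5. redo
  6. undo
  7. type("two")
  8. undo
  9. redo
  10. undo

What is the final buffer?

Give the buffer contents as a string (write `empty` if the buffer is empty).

Answer: empty

Derivation:
After op 1 (type): buf='go' undo_depth=1 redo_depth=0
After op 2 (undo): buf='(empty)' undo_depth=0 redo_depth=1
After op 3 (type): buf='up' undo_depth=1 redo_depth=0
After op 4 (undo): buf='(empty)' undo_depth=0 redo_depth=1
After op 5 (redo): buf='up' undo_depth=1 redo_depth=0
After op 6 (undo): buf='(empty)' undo_depth=0 redo_depth=1
After op 7 (type): buf='two' undo_depth=1 redo_depth=0
After op 8 (undo): buf='(empty)' undo_depth=0 redo_depth=1
After op 9 (redo): buf='two' undo_depth=1 redo_depth=0
After op 10 (undo): buf='(empty)' undo_depth=0 redo_depth=1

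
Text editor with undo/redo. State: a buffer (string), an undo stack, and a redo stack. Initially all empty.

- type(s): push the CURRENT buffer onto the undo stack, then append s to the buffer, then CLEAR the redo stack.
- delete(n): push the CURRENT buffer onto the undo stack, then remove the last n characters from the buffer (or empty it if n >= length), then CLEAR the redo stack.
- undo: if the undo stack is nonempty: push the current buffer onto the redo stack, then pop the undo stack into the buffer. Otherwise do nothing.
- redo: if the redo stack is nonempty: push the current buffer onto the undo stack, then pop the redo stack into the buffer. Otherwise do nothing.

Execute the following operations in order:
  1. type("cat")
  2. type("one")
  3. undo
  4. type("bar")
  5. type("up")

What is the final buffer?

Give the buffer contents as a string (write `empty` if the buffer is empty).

Answer: catbarup

Derivation:
After op 1 (type): buf='cat' undo_depth=1 redo_depth=0
After op 2 (type): buf='catone' undo_depth=2 redo_depth=0
After op 3 (undo): buf='cat' undo_depth=1 redo_depth=1
After op 4 (type): buf='catbar' undo_depth=2 redo_depth=0
After op 5 (type): buf='catbarup' undo_depth=3 redo_depth=0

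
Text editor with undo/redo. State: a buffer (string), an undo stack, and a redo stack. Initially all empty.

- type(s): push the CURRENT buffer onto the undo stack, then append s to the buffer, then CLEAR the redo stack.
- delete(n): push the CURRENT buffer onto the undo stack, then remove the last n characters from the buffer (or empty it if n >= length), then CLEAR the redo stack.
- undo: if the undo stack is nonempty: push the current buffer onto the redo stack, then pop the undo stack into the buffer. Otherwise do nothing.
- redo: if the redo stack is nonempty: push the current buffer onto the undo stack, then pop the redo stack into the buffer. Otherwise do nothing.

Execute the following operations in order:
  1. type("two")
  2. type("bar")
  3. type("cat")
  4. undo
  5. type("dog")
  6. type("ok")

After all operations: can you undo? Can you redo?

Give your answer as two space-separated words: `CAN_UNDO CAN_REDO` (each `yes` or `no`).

Answer: yes no

Derivation:
After op 1 (type): buf='two' undo_depth=1 redo_depth=0
After op 2 (type): buf='twobar' undo_depth=2 redo_depth=0
After op 3 (type): buf='twobarcat' undo_depth=3 redo_depth=0
After op 4 (undo): buf='twobar' undo_depth=2 redo_depth=1
After op 5 (type): buf='twobardog' undo_depth=3 redo_depth=0
After op 6 (type): buf='twobardogok' undo_depth=4 redo_depth=0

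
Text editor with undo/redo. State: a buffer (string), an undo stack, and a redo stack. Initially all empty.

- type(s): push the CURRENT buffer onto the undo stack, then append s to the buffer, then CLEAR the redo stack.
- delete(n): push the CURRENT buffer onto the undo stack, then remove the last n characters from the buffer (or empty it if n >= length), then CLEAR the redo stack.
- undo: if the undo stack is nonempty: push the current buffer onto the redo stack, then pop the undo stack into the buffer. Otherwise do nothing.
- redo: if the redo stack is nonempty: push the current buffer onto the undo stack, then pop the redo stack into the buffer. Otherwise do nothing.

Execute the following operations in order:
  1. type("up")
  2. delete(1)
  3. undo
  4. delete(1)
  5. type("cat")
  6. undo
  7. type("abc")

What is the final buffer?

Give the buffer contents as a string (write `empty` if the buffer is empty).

After op 1 (type): buf='up' undo_depth=1 redo_depth=0
After op 2 (delete): buf='u' undo_depth=2 redo_depth=0
After op 3 (undo): buf='up' undo_depth=1 redo_depth=1
After op 4 (delete): buf='u' undo_depth=2 redo_depth=0
After op 5 (type): buf='ucat' undo_depth=3 redo_depth=0
After op 6 (undo): buf='u' undo_depth=2 redo_depth=1
After op 7 (type): buf='uabc' undo_depth=3 redo_depth=0

Answer: uabc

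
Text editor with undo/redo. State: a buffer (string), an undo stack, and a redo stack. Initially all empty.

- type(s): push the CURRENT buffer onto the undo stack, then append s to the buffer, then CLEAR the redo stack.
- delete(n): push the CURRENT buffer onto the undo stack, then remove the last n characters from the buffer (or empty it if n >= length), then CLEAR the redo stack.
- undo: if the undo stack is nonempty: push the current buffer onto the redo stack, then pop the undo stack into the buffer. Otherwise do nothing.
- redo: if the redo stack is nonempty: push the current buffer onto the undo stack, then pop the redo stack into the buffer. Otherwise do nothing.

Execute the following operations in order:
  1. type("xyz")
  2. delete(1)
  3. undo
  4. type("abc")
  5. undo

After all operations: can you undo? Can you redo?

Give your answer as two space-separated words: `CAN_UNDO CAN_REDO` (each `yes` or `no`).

After op 1 (type): buf='xyz' undo_depth=1 redo_depth=0
After op 2 (delete): buf='xy' undo_depth=2 redo_depth=0
After op 3 (undo): buf='xyz' undo_depth=1 redo_depth=1
After op 4 (type): buf='xyzabc' undo_depth=2 redo_depth=0
After op 5 (undo): buf='xyz' undo_depth=1 redo_depth=1

Answer: yes yes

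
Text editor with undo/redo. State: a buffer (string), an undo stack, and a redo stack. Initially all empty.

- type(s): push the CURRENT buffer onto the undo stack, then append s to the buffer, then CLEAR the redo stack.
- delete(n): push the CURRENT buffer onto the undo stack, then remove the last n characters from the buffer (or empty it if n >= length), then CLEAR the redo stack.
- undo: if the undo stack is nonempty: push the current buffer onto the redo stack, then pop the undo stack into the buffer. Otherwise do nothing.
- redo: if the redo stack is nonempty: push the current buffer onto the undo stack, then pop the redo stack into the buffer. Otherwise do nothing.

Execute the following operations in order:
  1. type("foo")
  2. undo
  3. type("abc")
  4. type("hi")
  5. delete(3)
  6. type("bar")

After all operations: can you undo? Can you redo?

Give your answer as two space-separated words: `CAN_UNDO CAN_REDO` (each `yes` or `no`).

Answer: yes no

Derivation:
After op 1 (type): buf='foo' undo_depth=1 redo_depth=0
After op 2 (undo): buf='(empty)' undo_depth=0 redo_depth=1
After op 3 (type): buf='abc' undo_depth=1 redo_depth=0
After op 4 (type): buf='abchi' undo_depth=2 redo_depth=0
After op 5 (delete): buf='ab' undo_depth=3 redo_depth=0
After op 6 (type): buf='abbar' undo_depth=4 redo_depth=0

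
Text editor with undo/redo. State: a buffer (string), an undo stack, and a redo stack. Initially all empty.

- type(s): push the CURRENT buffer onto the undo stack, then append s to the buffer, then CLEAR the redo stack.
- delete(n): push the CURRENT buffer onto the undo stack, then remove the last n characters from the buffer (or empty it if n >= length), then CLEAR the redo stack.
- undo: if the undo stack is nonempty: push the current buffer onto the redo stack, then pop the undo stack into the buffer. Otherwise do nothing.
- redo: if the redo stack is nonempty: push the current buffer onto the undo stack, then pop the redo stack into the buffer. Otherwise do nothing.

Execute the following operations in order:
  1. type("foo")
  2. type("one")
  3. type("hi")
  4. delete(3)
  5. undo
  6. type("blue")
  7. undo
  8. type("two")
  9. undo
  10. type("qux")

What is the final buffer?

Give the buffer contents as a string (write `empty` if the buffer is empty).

Answer: fooonehiqux

Derivation:
After op 1 (type): buf='foo' undo_depth=1 redo_depth=0
After op 2 (type): buf='fooone' undo_depth=2 redo_depth=0
After op 3 (type): buf='fooonehi' undo_depth=3 redo_depth=0
After op 4 (delete): buf='fooon' undo_depth=4 redo_depth=0
After op 5 (undo): buf='fooonehi' undo_depth=3 redo_depth=1
After op 6 (type): buf='fooonehiblue' undo_depth=4 redo_depth=0
After op 7 (undo): buf='fooonehi' undo_depth=3 redo_depth=1
After op 8 (type): buf='fooonehitwo' undo_depth=4 redo_depth=0
After op 9 (undo): buf='fooonehi' undo_depth=3 redo_depth=1
After op 10 (type): buf='fooonehiqux' undo_depth=4 redo_depth=0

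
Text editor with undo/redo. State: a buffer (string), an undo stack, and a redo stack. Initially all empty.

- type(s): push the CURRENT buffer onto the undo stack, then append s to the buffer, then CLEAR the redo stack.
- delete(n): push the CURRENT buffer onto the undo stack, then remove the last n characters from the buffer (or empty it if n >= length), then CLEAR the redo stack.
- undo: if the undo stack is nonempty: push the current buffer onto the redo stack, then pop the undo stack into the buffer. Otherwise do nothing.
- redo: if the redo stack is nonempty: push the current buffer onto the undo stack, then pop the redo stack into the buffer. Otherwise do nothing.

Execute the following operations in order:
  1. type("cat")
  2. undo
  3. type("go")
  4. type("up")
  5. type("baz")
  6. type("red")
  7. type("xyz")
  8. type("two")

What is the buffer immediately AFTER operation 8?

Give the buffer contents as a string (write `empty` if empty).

Answer: goupbazredxyztwo

Derivation:
After op 1 (type): buf='cat' undo_depth=1 redo_depth=0
After op 2 (undo): buf='(empty)' undo_depth=0 redo_depth=1
After op 3 (type): buf='go' undo_depth=1 redo_depth=0
After op 4 (type): buf='goup' undo_depth=2 redo_depth=0
After op 5 (type): buf='goupbaz' undo_depth=3 redo_depth=0
After op 6 (type): buf='goupbazred' undo_depth=4 redo_depth=0
After op 7 (type): buf='goupbazredxyz' undo_depth=5 redo_depth=0
After op 8 (type): buf='goupbazredxyztwo' undo_depth=6 redo_depth=0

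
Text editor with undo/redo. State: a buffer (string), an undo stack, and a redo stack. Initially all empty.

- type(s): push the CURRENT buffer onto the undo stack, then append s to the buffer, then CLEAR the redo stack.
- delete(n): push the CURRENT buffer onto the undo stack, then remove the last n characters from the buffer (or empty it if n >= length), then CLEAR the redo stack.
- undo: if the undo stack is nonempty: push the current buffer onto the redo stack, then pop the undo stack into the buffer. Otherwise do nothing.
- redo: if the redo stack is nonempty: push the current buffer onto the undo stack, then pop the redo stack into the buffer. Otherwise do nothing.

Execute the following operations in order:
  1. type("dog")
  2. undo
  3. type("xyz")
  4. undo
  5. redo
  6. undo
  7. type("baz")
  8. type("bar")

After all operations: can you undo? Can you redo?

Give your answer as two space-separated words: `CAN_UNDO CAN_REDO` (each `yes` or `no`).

After op 1 (type): buf='dog' undo_depth=1 redo_depth=0
After op 2 (undo): buf='(empty)' undo_depth=0 redo_depth=1
After op 3 (type): buf='xyz' undo_depth=1 redo_depth=0
After op 4 (undo): buf='(empty)' undo_depth=0 redo_depth=1
After op 5 (redo): buf='xyz' undo_depth=1 redo_depth=0
After op 6 (undo): buf='(empty)' undo_depth=0 redo_depth=1
After op 7 (type): buf='baz' undo_depth=1 redo_depth=0
After op 8 (type): buf='bazbar' undo_depth=2 redo_depth=0

Answer: yes no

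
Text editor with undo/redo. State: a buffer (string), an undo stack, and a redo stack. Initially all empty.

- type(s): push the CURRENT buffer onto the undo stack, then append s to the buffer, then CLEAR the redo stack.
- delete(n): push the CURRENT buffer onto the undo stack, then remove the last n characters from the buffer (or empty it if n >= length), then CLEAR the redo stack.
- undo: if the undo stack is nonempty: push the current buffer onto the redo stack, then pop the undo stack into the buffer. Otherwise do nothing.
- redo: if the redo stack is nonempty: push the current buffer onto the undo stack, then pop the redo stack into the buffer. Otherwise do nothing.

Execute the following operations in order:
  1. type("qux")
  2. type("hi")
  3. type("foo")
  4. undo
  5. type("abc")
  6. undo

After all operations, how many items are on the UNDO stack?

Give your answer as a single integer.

Answer: 2

Derivation:
After op 1 (type): buf='qux' undo_depth=1 redo_depth=0
After op 2 (type): buf='quxhi' undo_depth=2 redo_depth=0
After op 3 (type): buf='quxhifoo' undo_depth=3 redo_depth=0
After op 4 (undo): buf='quxhi' undo_depth=2 redo_depth=1
After op 5 (type): buf='quxhiabc' undo_depth=3 redo_depth=0
After op 6 (undo): buf='quxhi' undo_depth=2 redo_depth=1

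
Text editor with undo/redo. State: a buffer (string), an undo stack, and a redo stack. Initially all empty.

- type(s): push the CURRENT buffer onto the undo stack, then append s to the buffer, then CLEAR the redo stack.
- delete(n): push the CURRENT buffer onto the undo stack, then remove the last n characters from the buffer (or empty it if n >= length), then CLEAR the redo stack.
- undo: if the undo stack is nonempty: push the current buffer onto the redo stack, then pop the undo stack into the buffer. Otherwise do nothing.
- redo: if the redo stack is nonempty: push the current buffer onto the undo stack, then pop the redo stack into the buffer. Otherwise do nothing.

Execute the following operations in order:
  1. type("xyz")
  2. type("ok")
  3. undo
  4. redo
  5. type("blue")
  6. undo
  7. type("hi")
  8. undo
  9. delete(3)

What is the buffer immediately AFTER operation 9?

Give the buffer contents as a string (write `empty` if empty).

After op 1 (type): buf='xyz' undo_depth=1 redo_depth=0
After op 2 (type): buf='xyzok' undo_depth=2 redo_depth=0
After op 3 (undo): buf='xyz' undo_depth=1 redo_depth=1
After op 4 (redo): buf='xyzok' undo_depth=2 redo_depth=0
After op 5 (type): buf='xyzokblue' undo_depth=3 redo_depth=0
After op 6 (undo): buf='xyzok' undo_depth=2 redo_depth=1
After op 7 (type): buf='xyzokhi' undo_depth=3 redo_depth=0
After op 8 (undo): buf='xyzok' undo_depth=2 redo_depth=1
After op 9 (delete): buf='xy' undo_depth=3 redo_depth=0

Answer: xy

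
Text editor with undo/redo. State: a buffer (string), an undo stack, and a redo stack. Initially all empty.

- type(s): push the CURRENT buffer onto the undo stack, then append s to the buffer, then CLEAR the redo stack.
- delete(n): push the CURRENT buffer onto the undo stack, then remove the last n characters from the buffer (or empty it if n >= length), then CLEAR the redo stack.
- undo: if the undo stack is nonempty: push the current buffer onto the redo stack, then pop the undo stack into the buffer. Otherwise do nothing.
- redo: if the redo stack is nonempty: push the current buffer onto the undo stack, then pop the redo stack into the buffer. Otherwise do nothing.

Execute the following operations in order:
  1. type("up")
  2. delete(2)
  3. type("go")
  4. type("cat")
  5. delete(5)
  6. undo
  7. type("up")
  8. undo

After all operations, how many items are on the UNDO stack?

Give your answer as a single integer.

After op 1 (type): buf='up' undo_depth=1 redo_depth=0
After op 2 (delete): buf='(empty)' undo_depth=2 redo_depth=0
After op 3 (type): buf='go' undo_depth=3 redo_depth=0
After op 4 (type): buf='gocat' undo_depth=4 redo_depth=0
After op 5 (delete): buf='(empty)' undo_depth=5 redo_depth=0
After op 6 (undo): buf='gocat' undo_depth=4 redo_depth=1
After op 7 (type): buf='gocatup' undo_depth=5 redo_depth=0
After op 8 (undo): buf='gocat' undo_depth=4 redo_depth=1

Answer: 4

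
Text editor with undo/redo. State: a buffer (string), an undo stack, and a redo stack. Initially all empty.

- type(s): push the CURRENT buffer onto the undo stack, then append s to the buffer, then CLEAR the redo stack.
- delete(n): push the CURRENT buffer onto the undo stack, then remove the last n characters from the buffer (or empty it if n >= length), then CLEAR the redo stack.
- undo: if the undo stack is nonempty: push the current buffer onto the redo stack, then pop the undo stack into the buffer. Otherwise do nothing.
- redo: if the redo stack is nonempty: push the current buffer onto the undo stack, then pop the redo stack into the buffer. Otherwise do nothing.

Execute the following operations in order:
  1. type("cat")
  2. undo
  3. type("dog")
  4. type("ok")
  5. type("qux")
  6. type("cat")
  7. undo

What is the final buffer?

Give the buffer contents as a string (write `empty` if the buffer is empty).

Answer: dogokqux

Derivation:
After op 1 (type): buf='cat' undo_depth=1 redo_depth=0
After op 2 (undo): buf='(empty)' undo_depth=0 redo_depth=1
After op 3 (type): buf='dog' undo_depth=1 redo_depth=0
After op 4 (type): buf='dogok' undo_depth=2 redo_depth=0
After op 5 (type): buf='dogokqux' undo_depth=3 redo_depth=0
After op 6 (type): buf='dogokquxcat' undo_depth=4 redo_depth=0
After op 7 (undo): buf='dogokqux' undo_depth=3 redo_depth=1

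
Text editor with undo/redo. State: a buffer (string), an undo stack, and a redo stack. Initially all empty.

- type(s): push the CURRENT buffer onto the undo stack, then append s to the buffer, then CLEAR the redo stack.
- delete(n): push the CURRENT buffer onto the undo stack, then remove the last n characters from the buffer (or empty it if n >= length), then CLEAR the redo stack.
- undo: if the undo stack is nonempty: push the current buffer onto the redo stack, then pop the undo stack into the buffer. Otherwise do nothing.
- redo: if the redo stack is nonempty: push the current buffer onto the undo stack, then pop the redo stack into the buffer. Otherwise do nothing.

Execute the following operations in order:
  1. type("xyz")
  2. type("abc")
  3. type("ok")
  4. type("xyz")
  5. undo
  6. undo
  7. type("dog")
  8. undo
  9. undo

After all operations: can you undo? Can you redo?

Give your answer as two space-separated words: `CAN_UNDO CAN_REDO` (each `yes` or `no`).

Answer: yes yes

Derivation:
After op 1 (type): buf='xyz' undo_depth=1 redo_depth=0
After op 2 (type): buf='xyzabc' undo_depth=2 redo_depth=0
After op 3 (type): buf='xyzabcok' undo_depth=3 redo_depth=0
After op 4 (type): buf='xyzabcokxyz' undo_depth=4 redo_depth=0
After op 5 (undo): buf='xyzabcok' undo_depth=3 redo_depth=1
After op 6 (undo): buf='xyzabc' undo_depth=2 redo_depth=2
After op 7 (type): buf='xyzabcdog' undo_depth=3 redo_depth=0
After op 8 (undo): buf='xyzabc' undo_depth=2 redo_depth=1
After op 9 (undo): buf='xyz' undo_depth=1 redo_depth=2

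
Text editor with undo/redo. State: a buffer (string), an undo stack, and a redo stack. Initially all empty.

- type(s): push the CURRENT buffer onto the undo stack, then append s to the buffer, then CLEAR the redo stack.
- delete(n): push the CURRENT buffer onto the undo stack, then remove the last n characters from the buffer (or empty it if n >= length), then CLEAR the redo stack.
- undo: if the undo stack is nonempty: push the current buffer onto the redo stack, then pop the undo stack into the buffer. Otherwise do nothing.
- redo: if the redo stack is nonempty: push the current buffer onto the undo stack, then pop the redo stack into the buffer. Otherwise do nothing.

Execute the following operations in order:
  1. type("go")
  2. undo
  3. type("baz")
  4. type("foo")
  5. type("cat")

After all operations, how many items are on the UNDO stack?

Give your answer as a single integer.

After op 1 (type): buf='go' undo_depth=1 redo_depth=0
After op 2 (undo): buf='(empty)' undo_depth=0 redo_depth=1
After op 3 (type): buf='baz' undo_depth=1 redo_depth=0
After op 4 (type): buf='bazfoo' undo_depth=2 redo_depth=0
After op 5 (type): buf='bazfoocat' undo_depth=3 redo_depth=0

Answer: 3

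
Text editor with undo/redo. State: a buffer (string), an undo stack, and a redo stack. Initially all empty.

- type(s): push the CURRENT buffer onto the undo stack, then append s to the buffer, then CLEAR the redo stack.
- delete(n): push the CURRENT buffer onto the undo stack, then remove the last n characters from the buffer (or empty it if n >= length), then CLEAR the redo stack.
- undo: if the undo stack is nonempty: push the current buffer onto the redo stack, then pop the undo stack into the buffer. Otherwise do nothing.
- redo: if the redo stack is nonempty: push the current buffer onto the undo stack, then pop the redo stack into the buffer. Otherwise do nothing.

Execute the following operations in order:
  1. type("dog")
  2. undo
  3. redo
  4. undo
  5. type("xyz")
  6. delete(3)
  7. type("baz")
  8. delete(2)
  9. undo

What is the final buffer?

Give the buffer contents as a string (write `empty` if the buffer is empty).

Answer: baz

Derivation:
After op 1 (type): buf='dog' undo_depth=1 redo_depth=0
After op 2 (undo): buf='(empty)' undo_depth=0 redo_depth=1
After op 3 (redo): buf='dog' undo_depth=1 redo_depth=0
After op 4 (undo): buf='(empty)' undo_depth=0 redo_depth=1
After op 5 (type): buf='xyz' undo_depth=1 redo_depth=0
After op 6 (delete): buf='(empty)' undo_depth=2 redo_depth=0
After op 7 (type): buf='baz' undo_depth=3 redo_depth=0
After op 8 (delete): buf='b' undo_depth=4 redo_depth=0
After op 9 (undo): buf='baz' undo_depth=3 redo_depth=1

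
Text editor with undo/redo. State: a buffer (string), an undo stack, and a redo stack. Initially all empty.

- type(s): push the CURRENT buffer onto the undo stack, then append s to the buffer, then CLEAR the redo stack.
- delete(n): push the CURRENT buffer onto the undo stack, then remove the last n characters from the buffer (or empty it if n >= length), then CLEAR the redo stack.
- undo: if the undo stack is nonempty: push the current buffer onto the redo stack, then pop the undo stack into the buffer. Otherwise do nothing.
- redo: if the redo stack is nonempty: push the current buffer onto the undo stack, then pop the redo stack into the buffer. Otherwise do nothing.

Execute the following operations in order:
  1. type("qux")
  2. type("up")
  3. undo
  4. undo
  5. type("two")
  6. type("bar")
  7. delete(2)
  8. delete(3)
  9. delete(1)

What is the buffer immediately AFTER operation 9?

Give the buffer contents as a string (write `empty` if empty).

After op 1 (type): buf='qux' undo_depth=1 redo_depth=0
After op 2 (type): buf='quxup' undo_depth=2 redo_depth=0
After op 3 (undo): buf='qux' undo_depth=1 redo_depth=1
After op 4 (undo): buf='(empty)' undo_depth=0 redo_depth=2
After op 5 (type): buf='two' undo_depth=1 redo_depth=0
After op 6 (type): buf='twobar' undo_depth=2 redo_depth=0
After op 7 (delete): buf='twob' undo_depth=3 redo_depth=0
After op 8 (delete): buf='t' undo_depth=4 redo_depth=0
After op 9 (delete): buf='(empty)' undo_depth=5 redo_depth=0

Answer: empty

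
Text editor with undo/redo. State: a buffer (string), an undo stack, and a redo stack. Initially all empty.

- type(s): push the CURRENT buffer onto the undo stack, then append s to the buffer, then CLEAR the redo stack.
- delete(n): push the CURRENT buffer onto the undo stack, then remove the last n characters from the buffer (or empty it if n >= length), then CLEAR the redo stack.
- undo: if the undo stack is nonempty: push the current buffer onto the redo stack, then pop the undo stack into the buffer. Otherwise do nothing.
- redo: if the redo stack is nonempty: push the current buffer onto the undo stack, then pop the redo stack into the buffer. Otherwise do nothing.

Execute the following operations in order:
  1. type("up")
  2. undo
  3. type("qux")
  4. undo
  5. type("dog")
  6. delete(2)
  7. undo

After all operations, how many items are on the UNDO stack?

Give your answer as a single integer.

After op 1 (type): buf='up' undo_depth=1 redo_depth=0
After op 2 (undo): buf='(empty)' undo_depth=0 redo_depth=1
After op 3 (type): buf='qux' undo_depth=1 redo_depth=0
After op 4 (undo): buf='(empty)' undo_depth=0 redo_depth=1
After op 5 (type): buf='dog' undo_depth=1 redo_depth=0
After op 6 (delete): buf='d' undo_depth=2 redo_depth=0
After op 7 (undo): buf='dog' undo_depth=1 redo_depth=1

Answer: 1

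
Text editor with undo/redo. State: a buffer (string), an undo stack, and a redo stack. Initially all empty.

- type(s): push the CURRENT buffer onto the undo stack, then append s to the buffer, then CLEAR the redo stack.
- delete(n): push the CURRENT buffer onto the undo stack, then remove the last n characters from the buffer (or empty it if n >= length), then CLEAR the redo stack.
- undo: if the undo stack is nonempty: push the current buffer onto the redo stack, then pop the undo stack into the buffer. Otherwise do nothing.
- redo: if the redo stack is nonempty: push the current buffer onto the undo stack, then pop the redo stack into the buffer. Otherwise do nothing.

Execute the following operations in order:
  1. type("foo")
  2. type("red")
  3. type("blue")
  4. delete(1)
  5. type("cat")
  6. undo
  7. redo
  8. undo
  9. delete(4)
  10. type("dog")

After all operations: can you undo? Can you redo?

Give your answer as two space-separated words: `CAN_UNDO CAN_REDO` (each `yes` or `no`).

After op 1 (type): buf='foo' undo_depth=1 redo_depth=0
After op 2 (type): buf='foored' undo_depth=2 redo_depth=0
After op 3 (type): buf='fooredblue' undo_depth=3 redo_depth=0
After op 4 (delete): buf='fooredblu' undo_depth=4 redo_depth=0
After op 5 (type): buf='fooredblucat' undo_depth=5 redo_depth=0
After op 6 (undo): buf='fooredblu' undo_depth=4 redo_depth=1
After op 7 (redo): buf='fooredblucat' undo_depth=5 redo_depth=0
After op 8 (undo): buf='fooredblu' undo_depth=4 redo_depth=1
After op 9 (delete): buf='foore' undo_depth=5 redo_depth=0
After op 10 (type): buf='fooredog' undo_depth=6 redo_depth=0

Answer: yes no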